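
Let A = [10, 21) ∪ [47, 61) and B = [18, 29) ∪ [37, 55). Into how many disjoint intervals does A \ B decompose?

2

A \ B = [10, 18), [55, 61).
That is 2 disjoint pieces.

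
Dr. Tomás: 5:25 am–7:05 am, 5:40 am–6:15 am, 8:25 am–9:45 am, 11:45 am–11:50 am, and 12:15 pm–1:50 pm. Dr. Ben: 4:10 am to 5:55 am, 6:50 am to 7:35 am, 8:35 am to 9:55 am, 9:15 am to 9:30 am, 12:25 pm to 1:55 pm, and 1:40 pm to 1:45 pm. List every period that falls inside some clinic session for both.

5:25 am–5:55 am, 6:50 am–7:05 am, 8:35 am–9:45 am, 12:25 pm–1:50 pm

A, merged: 5:25 am–7:05 am, 8:25 am–9:45 am, 11:45 am–11:50 am, 12:15 pm–1:50 pm.
B, merged: 4:10 am–5:55 am, 6:50 am–7:35 am, 8:35 am–9:55 am, 12:25 pm–1:55 pm.
5:25 am–7:05 am meets the second set on 5:25 am–5:55 am, 6:50 am–7:05 am.
8:25 am–9:45 am meets the second set on 8:35 am–9:45 am.
11:45 am–11:50 am: no overlap with the second set.
12:15 pm–1:50 pm meets the second set on 12:25 pm–1:50 pm.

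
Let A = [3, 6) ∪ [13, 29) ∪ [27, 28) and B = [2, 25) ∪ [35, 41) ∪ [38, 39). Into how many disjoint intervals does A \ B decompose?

1

Merge the first list: [3, 6), [13, 29).
Merge the second list: [2, 25), [35, 41).
A \ B = [25, 29).
That is 1 disjoint piece.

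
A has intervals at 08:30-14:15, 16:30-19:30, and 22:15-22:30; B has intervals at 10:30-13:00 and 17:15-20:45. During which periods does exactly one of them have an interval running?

08:30-10:30, 13:00-14:15, 16:30-17:15, 19:30-20:45, 22:15-22:30

A but not B: 08:30-10:30, 13:00-14:15, 16:30-17:15, 22:15-22:30.
B but not A: 19:30-20:45.
Combining gives A △ B.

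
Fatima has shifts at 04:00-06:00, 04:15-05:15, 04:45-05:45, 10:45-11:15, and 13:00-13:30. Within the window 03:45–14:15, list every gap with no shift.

The merged coverage is 04:00-06:00, 10:45-11:15, 13:00-13:30.
Uncovered inside 03:45-14:15: 03:45-04:00, 06:00-10:45, 11:15-13:00, 13:30-14:15.

03:45-04:00, 06:00-10:45, 11:15-13:00, 13:30-14:15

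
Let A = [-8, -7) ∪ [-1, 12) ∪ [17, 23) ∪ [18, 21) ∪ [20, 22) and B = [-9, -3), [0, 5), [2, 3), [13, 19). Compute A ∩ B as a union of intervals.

Merge the first list: [-8, -7), [-1, 12), [17, 23).
Merge the second list: [-9, -3), [0, 5), [13, 19).
[-8, -7) ∩ B → [-8, -7).
[-1, 12) ∩ B → [0, 5).
[17, 23) ∩ B → [17, 19).

[-8, -7) ∪ [0, 5) ∪ [17, 19)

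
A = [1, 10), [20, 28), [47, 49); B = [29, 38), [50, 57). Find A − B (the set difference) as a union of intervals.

[1, 10): no B overlap → unchanged.
[20, 28): no B overlap → unchanged.
[47, 49): no B overlap → unchanged.

[1, 10) ∪ [20, 28) ∪ [47, 49)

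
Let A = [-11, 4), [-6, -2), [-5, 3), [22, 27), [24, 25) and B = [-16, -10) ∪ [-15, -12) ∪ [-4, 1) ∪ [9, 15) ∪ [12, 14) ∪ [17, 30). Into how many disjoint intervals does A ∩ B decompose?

First set merges to [-11, 4), [22, 27).
Second set merges to [-16, -10), [-4, 1), [9, 15), [17, 30).
A ∩ B = [-11, -10), [-4, 1), [22, 27).
That is 3 disjoint pieces.

3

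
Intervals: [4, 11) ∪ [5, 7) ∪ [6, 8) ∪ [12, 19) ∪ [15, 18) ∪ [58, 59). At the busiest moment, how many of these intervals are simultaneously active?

Walk the sorted start/end points keeping a running depth.
The depth first hits 3 at 6.

3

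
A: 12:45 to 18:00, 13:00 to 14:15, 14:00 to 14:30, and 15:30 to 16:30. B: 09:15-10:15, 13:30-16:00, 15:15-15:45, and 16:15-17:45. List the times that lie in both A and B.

13:30-16:00, 16:15-17:45

A, merged: 12:45-18:00.
B, merged: 09:15-10:15, 13:30-16:00, 16:15-17:45.
12:45-18:00 meets the second set on 13:30-16:00, 16:15-17:45.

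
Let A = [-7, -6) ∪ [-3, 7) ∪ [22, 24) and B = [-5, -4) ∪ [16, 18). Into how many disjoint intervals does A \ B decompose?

A \ B = [-7, -6), [-3, 7), [22, 24).
That is 3 disjoint pieces.

3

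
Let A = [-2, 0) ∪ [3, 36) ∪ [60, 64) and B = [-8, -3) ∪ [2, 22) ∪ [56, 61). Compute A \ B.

[-2, 0) ∪ [22, 36) ∪ [61, 64)

[-2, 0): nothing removed.
[3, 36) \ B = [22, 36).
[60, 64) \ B = [61, 64).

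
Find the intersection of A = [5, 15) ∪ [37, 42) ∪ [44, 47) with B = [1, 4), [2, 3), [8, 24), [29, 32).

B, merged: [1, 4), [8, 24), [29, 32).
[5, 15) ∩ B → [8, 15).
[37, 42) meets no B interval.
[44, 47) meets no B interval.

[8, 15)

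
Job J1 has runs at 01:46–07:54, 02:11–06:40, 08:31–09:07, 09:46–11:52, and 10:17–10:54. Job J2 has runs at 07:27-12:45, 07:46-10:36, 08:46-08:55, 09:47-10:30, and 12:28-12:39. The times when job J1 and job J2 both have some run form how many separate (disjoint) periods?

3

A, merged: 01:46–07:54, 08:31–09:07, 09:46–11:52.
B, merged: 07:27–12:45.
A ∩ B = 07:27–07:54, 08:31–09:07, 09:46–11:52.
That is 3 disjoint pieces.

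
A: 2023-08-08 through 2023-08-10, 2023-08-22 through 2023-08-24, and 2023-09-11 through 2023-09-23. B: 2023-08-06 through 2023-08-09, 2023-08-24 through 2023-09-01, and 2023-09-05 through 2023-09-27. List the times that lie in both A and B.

2023-08-08 through 2023-08-09, 2023-08-24 through 2023-08-24, 2023-09-11 through 2023-09-23

2023-08-08 through 2023-08-10 overlaps B on 2023-08-08 through 2023-08-09.
2023-08-22 through 2023-08-24 overlaps B on 2023-08-24 through 2023-08-24.
2023-09-11 through 2023-09-23 overlaps B on 2023-09-11 through 2023-09-23.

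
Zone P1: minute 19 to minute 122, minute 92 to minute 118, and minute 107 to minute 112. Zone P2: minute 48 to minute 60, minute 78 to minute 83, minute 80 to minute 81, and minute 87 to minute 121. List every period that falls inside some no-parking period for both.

First set merges to minute 19 to minute 122.
Second set merges to minute 48 to minute 60, minute 78 to minute 83, minute 87 to minute 121.
minute 19 to minute 122 meets the second set on minute 48 to minute 60, minute 78 to minute 83, minute 87 to minute 121.

minute 48 to minute 60, minute 78 to minute 83, minute 87 to minute 121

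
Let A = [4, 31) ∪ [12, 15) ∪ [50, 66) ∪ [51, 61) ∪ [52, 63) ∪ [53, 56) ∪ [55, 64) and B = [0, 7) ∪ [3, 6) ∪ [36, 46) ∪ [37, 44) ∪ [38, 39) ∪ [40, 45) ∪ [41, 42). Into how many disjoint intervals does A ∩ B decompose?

1

First set merges to [4, 31), [50, 66).
Second set merges to [0, 7), [36, 46).
A ∩ B = [4, 7).
That is 1 disjoint piece.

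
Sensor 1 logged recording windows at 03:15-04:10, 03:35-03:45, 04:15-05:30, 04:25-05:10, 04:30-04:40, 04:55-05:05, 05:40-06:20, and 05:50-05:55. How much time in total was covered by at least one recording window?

2 h 50 min

Merged: 03:15-04:10, 04:15-05:30, 05:40-06:20.
Lengths: 55 min + 1 h 15 min + 40 min = 2 h 50 min.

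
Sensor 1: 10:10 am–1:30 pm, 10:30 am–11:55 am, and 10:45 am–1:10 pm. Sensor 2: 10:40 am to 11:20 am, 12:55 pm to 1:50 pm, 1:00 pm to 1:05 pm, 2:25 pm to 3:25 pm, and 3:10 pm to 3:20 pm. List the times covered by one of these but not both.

First set merges to 10:10 am–1:30 pm.
Second set merges to 10:40 am–11:20 am, 12:55 pm–1:50 pm, 2:25 pm–3:25 pm.
A but not B: 10:10 am–10:40 am, 11:20 am–12:55 pm.
B but not A: 1:30 pm–1:50 pm, 2:25 pm–3:25 pm.
Combining gives A △ B.

10:10 am–10:40 am, 11:20 am–12:55 pm, 1:30 pm–1:50 pm, 2:25 pm–3:25 pm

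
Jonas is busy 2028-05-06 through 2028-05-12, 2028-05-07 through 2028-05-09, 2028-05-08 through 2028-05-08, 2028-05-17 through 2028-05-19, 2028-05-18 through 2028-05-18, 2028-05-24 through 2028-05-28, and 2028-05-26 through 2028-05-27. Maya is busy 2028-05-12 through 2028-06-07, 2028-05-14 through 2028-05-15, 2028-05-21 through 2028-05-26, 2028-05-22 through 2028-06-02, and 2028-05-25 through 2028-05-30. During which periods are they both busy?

Merge the first list: 2028-05-06 through 2028-05-12, 2028-05-17 through 2028-05-19, 2028-05-24 through 2028-05-28.
Merge the second list: 2028-05-12 through 2028-06-07.
2028-05-06 through 2028-05-12 ∩ B → 2028-05-12 through 2028-05-12.
2028-05-17 through 2028-05-19 ∩ B → 2028-05-17 through 2028-05-19.
2028-05-24 through 2028-05-28 ∩ B → 2028-05-24 through 2028-05-28.

2028-05-12 through 2028-05-12, 2028-05-17 through 2028-05-19, 2028-05-24 through 2028-05-28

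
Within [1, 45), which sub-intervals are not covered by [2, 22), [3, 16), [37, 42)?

[1, 2) ∪ [22, 37) ∪ [42, 45)

Covered (merged): [2, 22), [37, 42).
Gaps within [1, 45): [1, 2), [22, 37), [42, 45).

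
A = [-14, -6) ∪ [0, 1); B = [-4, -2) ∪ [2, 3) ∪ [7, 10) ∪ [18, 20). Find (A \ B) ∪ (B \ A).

[-14, -6) ∪ [-4, -2) ∪ [0, 1) ∪ [2, 3) ∪ [7, 10) ∪ [18, 20)

Only in the first: [-14, -6), [0, 1).
Only in the second: [-4, -2), [2, 3), [7, 10), [18, 20).
Together these are the periods covered by exactly one.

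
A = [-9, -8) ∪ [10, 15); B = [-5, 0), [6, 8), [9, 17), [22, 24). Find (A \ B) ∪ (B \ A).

[-9, -8) ∪ [-5, 0) ∪ [6, 8) ∪ [9, 10) ∪ [15, 17) ∪ [22, 24)

A \ B = [-9, -8).
B \ A = [-5, 0), [6, 8), [9, 10), [15, 17), [22, 24).
Union of the two gives the symmetric difference.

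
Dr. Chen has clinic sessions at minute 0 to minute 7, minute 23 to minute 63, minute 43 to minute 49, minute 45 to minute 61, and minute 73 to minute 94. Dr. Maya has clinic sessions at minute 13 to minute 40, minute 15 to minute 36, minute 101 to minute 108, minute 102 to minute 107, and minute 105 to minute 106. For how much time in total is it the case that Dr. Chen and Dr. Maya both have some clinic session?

17 minutes

First set merges to minute 0 to minute 7, minute 23 to minute 63, minute 73 to minute 94.
Second set merges to minute 13 to minute 40, minute 101 to minute 108.
A ∩ B = minute 23 to minute 40.
Total: 17 minutes.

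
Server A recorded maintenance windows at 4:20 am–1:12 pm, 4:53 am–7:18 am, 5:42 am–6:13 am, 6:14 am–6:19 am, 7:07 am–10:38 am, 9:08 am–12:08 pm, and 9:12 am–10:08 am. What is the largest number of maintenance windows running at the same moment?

Walk the sorted start/end points keeping a running depth.
The depth first hits 4 at 9:12 am.

4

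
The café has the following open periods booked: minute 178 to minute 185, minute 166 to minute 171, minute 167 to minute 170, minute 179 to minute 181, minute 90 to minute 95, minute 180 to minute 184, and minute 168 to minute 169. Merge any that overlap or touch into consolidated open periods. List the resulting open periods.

minute 90 to minute 95, minute 166 to minute 171, minute 178 to minute 185

Sort by start: minute 90 to minute 95, minute 166 to minute 171, minute 167 to minute 170, minute 168 to minute 169, minute 178 to minute 185, minute 179 to minute 181, minute 180 to minute 184.
minute 166 to minute 171 is disjoint → start new block.
minute 167 to minute 170 overlaps/touches minute 166 to minute 171 → extend to minute 166 to minute 171.
minute 168 to minute 169 overlaps/touches minute 166 to minute 171 → extend to minute 166 to minute 171.
minute 178 to minute 185 is disjoint → start new block.
minute 179 to minute 181 overlaps/touches minute 178 to minute 185 → extend to minute 178 to minute 185.
minute 180 to minute 184 overlaps/touches minute 178 to minute 185 → extend to minute 178 to minute 185.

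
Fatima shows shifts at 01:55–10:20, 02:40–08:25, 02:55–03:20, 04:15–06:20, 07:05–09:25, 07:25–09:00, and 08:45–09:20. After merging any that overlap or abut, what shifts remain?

02:40–08:25 overlaps/touches 01:55–10:20 → extend to 01:55–10:20.
02:55–03:20 overlaps/touches 01:55–10:20 → extend to 01:55–10:20.
04:15–06:20 overlaps/touches 01:55–10:20 → extend to 01:55–10:20.
07:05–09:25 overlaps/touches 01:55–10:20 → extend to 01:55–10:20.
07:25–09:00 overlaps/touches 01:55–10:20 → extend to 01:55–10:20.
08:45–09:20 overlaps/touches 01:55–10:20 → extend to 01:55–10:20.

01:55–10:20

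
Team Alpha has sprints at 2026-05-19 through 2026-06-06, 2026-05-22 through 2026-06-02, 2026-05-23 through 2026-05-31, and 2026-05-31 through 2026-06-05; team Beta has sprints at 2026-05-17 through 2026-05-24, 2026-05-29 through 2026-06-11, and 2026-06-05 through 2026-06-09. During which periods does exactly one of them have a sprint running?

2026-05-17 through 2026-05-18, 2026-05-25 through 2026-05-28, 2026-06-07 through 2026-06-11

First set merges to 2026-05-19 through 2026-06-06.
Second set merges to 2026-05-17 through 2026-05-24, 2026-05-29 through 2026-06-11.
A \ B = 2026-05-25 through 2026-05-28.
B \ A = 2026-05-17 through 2026-05-18, 2026-06-07 through 2026-06-11.
Union of the two gives the symmetric difference.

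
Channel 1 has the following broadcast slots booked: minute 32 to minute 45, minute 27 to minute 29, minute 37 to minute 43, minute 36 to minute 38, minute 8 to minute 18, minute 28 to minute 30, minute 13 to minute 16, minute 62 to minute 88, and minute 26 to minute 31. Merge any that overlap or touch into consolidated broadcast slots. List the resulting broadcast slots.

minute 8 to minute 18, minute 26 to minute 31, minute 32 to minute 45, minute 62 to minute 88

Sort by start: minute 8 to minute 18, minute 13 to minute 16, minute 26 to minute 31, minute 27 to minute 29, minute 28 to minute 30, minute 32 to minute 45, minute 36 to minute 38, minute 37 to minute 43, minute 62 to minute 88.
minute 13 to minute 16 overlaps/touches minute 8 to minute 18 → extend to minute 8 to minute 18.
minute 26 to minute 31 is disjoint → start new block.
minute 27 to minute 29 overlaps/touches minute 26 to minute 31 → extend to minute 26 to minute 31.
minute 28 to minute 30 overlaps/touches minute 26 to minute 31 → extend to minute 26 to minute 31.
minute 32 to minute 45 is disjoint → start new block.
minute 36 to minute 38 overlaps/touches minute 32 to minute 45 → extend to minute 32 to minute 45.
minute 37 to minute 43 overlaps/touches minute 32 to minute 45 → extend to minute 32 to minute 45.
minute 62 to minute 88 is disjoint → start new block.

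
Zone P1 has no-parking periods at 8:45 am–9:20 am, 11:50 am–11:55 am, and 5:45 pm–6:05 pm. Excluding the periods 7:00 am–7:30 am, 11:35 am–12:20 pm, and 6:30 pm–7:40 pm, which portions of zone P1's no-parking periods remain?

8:45 am–9:20 am, 5:45 pm–6:05 pm

8:45 am–9:20 am is untouched.
11:50 am–11:55 am lies entirely inside B → drops out.
5:45 pm–6:05 pm is untouched.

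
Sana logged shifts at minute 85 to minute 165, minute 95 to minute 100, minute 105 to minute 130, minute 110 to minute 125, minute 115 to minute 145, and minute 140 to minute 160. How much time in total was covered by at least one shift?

Merged: minute 85 to minute 165.
Length: 80 minutes.

80 minutes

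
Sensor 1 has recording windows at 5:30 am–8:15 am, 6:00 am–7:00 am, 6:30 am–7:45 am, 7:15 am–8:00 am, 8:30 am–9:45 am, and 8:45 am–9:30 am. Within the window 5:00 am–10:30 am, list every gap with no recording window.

5:00 am–5:30 am, 8:15 am–8:30 am, 9:45 am–10:30 am

Covered (merged): 5:30 am–8:15 am, 8:30 am–9:45 am.
Gaps within 5:00 am–10:30 am: 5:00 am–5:30 am, 8:15 am–8:30 am, 9:45 am–10:30 am.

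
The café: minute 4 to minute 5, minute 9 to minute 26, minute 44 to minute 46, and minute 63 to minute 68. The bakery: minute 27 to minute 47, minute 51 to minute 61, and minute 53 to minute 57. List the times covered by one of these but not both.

B, merged: minute 27 to minute 47, minute 51 to minute 61.
Only in the first: minute 4 to minute 5, minute 9 to minute 26, minute 63 to minute 68.
Only in the second: minute 27 to minute 44, minute 46 to minute 47, minute 51 to minute 61.
Together these are the periods covered by exactly one.

minute 4 to minute 5, minute 9 to minute 26, minute 27 to minute 44, minute 46 to minute 47, minute 51 to minute 61, minute 63 to minute 68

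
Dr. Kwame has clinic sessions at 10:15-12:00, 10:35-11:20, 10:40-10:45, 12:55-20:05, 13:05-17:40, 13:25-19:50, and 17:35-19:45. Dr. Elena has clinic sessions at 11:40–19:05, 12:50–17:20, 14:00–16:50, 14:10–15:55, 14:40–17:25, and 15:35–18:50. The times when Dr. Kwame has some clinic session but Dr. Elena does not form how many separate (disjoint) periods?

2

A, merged: 10:15-12:00, 12:55-20:05.
B, merged: 11:40-19:05.
A \ B = 10:15-11:40, 19:05-20:05.
That is 2 disjoint pieces.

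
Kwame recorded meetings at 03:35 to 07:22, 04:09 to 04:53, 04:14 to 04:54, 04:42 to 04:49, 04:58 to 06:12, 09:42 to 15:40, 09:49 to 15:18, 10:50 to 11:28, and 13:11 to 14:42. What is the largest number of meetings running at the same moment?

4

Sweep endpoints in order; track running count of active intervals.
Peak of 4 reached at 04:42.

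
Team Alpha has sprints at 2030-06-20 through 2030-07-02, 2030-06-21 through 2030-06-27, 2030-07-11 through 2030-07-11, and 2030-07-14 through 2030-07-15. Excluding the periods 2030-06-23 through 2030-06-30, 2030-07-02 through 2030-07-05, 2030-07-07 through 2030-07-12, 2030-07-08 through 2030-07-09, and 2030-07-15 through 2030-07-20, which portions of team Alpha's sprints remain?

2030-06-20 through 2030-06-22, 2030-07-01 through 2030-07-01, 2030-07-14 through 2030-07-14

Merge the first list: 2030-06-20 through 2030-07-02, 2030-07-11 through 2030-07-11, 2030-07-14 through 2030-07-15.
Merge the second list: 2030-06-23 through 2030-06-30, 2030-07-02 through 2030-07-05, 2030-07-07 through 2030-07-12, 2030-07-15 through 2030-07-20.
2030-06-20 through 2030-07-02 minus B → 2030-06-20 through 2030-06-22, 2030-07-01 through 2030-07-01.
2030-07-11 through 2030-07-11: fully covered by B → removed.
2030-07-14 through 2030-07-15 minus B → 2030-07-14 through 2030-07-14.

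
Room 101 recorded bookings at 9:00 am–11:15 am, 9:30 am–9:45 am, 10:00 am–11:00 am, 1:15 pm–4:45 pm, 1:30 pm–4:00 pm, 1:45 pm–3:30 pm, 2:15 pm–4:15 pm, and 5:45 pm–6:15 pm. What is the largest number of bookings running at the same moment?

At 2:15 pm, 4 of the intervals are simultaneously active.
No point has more.

4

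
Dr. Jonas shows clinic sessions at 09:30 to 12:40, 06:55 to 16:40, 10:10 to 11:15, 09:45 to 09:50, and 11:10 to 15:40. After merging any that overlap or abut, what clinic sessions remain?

Sort by start: 06:55–16:40, 09:30–12:40, 09:45–09:50, 10:10–11:15, 11:10–15:40.
09:30–12:40 overlaps/touches 06:55–16:40 → extend to 06:55–16:40.
09:45–09:50 overlaps/touches 06:55–16:40 → extend to 06:55–16:40.
10:10–11:15 overlaps/touches 06:55–16:40 → extend to 06:55–16:40.
11:10–15:40 overlaps/touches 06:55–16:40 → extend to 06:55–16:40.

06:55–16:40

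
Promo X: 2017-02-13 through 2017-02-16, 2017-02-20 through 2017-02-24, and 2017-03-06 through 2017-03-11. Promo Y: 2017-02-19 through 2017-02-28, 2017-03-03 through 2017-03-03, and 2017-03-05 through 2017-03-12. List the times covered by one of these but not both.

2017-02-13 through 2017-02-16, 2017-02-19 through 2017-02-19, 2017-02-25 through 2017-02-28, 2017-03-03 through 2017-03-03, 2017-03-05 through 2017-03-05, 2017-03-12 through 2017-03-12

Only in the first: 2017-02-13 through 2017-02-16.
Only in the second: 2017-02-19 through 2017-02-19, 2017-02-25 through 2017-02-28, 2017-03-03 through 2017-03-03, 2017-03-05 through 2017-03-05, 2017-03-12 through 2017-03-12.
Together these are the periods covered by exactly one.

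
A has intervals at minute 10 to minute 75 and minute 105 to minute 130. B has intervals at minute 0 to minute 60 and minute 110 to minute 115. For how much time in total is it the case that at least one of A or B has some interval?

100 minutes

A ∪ B = minute 0 to minute 75, minute 105 to minute 130.
Total: 75 minutes + 25 minutes = 100 minutes.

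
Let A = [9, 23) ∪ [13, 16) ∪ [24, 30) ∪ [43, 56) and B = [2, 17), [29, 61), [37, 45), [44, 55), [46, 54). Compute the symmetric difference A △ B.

[2, 9) ∪ [17, 23) ∪ [24, 29) ∪ [30, 43) ∪ [56, 61)

Merge the first list: [9, 23), [24, 30), [43, 56).
Merge the second list: [2, 17), [29, 61).
A but not B: [17, 23), [24, 29).
B but not A: [2, 9), [30, 43), [56, 61).
Combining gives A △ B.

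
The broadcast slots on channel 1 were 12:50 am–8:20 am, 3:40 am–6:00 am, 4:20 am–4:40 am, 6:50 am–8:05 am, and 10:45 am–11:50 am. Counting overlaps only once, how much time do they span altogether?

Merged: 12:50 am–8:20 am, 10:45 am–11:50 am.
Lengths: 7 h 30 min + 1 h 5 min = 8 h 35 min.

8 h 35 min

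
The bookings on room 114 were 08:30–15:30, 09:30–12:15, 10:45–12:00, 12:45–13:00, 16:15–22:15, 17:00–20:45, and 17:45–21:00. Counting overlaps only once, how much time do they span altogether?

Merged: 08:30–15:30, 16:15–22:15.
Lengths: 7 h + 6 h = 13 h.

13 h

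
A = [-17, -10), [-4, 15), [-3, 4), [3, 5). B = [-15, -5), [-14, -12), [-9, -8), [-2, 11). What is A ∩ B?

[-15, -10) ∪ [-2, 11)

A, merged: [-17, -10), [-4, 15).
B, merged: [-15, -5), [-2, 11).
[-17, -10) overlaps B on [-15, -10).
[-4, 15) overlaps B on [-2, 11).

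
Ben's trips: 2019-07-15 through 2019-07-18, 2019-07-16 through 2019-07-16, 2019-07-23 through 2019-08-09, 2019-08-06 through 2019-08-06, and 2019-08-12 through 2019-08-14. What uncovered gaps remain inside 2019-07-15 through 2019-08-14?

Covered (merged): 2019-07-15 through 2019-07-18, 2019-07-23 through 2019-08-09, 2019-08-12 through 2019-08-14.
Gaps within 2019-07-15 through 2019-08-14: 2019-07-19 through 2019-07-22, 2019-08-10 through 2019-08-11.

2019-07-19 through 2019-07-22, 2019-08-10 through 2019-08-11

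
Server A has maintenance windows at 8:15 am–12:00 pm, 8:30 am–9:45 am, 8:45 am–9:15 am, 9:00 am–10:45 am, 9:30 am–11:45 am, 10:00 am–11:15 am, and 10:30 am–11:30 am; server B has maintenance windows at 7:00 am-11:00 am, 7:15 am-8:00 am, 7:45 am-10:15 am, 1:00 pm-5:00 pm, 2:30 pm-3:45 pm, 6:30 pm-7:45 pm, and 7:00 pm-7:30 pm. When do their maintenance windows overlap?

Merge the first list: 8:15 am–12:00 pm.
Merge the second list: 7:00 am–11:00 am, 1:00 pm–5:00 pm, 6:30 pm–7:45 pm.
8:15 am–12:00 pm overlaps B on 8:15 am–11:00 am.

8:15 am–11:00 am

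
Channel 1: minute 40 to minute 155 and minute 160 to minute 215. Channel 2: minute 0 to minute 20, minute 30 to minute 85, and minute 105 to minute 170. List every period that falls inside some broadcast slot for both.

minute 40 to minute 85, minute 105 to minute 155, minute 160 to minute 170

minute 40 to minute 155 overlaps B on minute 40 to minute 85, minute 105 to minute 155.
minute 160 to minute 215 overlaps B on minute 160 to minute 170.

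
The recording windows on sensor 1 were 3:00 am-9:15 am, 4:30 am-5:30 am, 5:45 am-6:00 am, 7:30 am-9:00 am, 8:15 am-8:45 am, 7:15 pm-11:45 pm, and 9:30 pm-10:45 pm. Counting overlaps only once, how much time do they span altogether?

10 h 45 min

Merged: 3:00 am–9:15 am, 7:15 pm–11:45 pm.
Lengths: 6 h 15 min + 4 h 30 min = 10 h 45 min.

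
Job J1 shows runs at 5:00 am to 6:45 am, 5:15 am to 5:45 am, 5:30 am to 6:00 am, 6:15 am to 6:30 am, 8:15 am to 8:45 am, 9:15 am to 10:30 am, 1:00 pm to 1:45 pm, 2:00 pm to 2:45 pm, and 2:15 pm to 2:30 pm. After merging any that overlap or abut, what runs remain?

5:15 am–5:45 am overlaps/touches 5:00 am–6:45 am → extend to 5:00 am–6:45 am.
5:30 am–6:00 am overlaps/touches 5:00 am–6:45 am → extend to 5:00 am–6:45 am.
6:15 am–6:30 am overlaps/touches 5:00 am–6:45 am → extend to 5:00 am–6:45 am.
8:15 am–8:45 am is disjoint → start new block.
9:15 am–10:30 am is disjoint → start new block.
1:00 pm–1:45 pm is disjoint → start new block.
2:00 pm–2:45 pm is disjoint → start new block.
2:15 pm–2:30 pm overlaps/touches 2:00 pm–2:45 pm → extend to 2:00 pm–2:45 pm.

5:00 am–6:45 am, 8:15 am–8:45 am, 9:15 am–10:30 am, 1:00 pm–1:45 pm, 2:00 pm–2:45 pm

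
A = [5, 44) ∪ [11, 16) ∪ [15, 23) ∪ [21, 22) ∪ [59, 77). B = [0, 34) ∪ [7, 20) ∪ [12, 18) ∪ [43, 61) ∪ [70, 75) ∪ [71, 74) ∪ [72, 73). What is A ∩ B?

[5, 34) ∪ [43, 44) ∪ [59, 61) ∪ [70, 75)

A, merged: [5, 44), [59, 77).
B, merged: [0, 34), [43, 61), [70, 75).
[5, 44) overlaps B on [5, 34), [43, 44).
[59, 77) overlaps B on [59, 61), [70, 75).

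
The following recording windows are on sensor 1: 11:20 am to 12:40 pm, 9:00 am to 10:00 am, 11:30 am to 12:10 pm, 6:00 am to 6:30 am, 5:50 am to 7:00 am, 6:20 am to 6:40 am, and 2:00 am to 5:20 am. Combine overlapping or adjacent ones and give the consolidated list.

Sort by start: 2:00 am–5:20 am, 5:50 am–7:00 am, 6:00 am–6:30 am, 6:20 am–6:40 am, 9:00 am–10:00 am, 11:20 am–12:40 pm, 11:30 am–12:10 pm.
5:50 am–7:00 am is disjoint → start new block.
6:00 am–6:30 am overlaps/touches 5:50 am–7:00 am → extend to 5:50 am–7:00 am.
6:20 am–6:40 am overlaps/touches 5:50 am–7:00 am → extend to 5:50 am–7:00 am.
9:00 am–10:00 am is disjoint → start new block.
11:20 am–12:40 pm is disjoint → start new block.
11:30 am–12:10 pm overlaps/touches 11:20 am–12:40 pm → extend to 11:20 am–12:40 pm.

2:00 am–5:20 am, 5:50 am–7:00 am, 9:00 am–10:00 am, 11:20 am–12:40 pm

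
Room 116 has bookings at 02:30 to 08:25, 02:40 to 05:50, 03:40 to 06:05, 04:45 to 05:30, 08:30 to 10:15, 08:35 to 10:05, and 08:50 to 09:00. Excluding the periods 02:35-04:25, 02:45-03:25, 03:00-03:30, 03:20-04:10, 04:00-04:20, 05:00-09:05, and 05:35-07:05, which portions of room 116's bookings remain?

Merge the first list: 02:30–08:25, 08:30–10:15.
Merge the second list: 02:35–04:25, 05:00–09:05.
02:30–08:25 with B removed leaves 02:30–02:35, 04:25–05:00.
08:30–10:15 with B removed leaves 09:05–10:15.

02:30–02:35, 04:25–05:00, 09:05–10:15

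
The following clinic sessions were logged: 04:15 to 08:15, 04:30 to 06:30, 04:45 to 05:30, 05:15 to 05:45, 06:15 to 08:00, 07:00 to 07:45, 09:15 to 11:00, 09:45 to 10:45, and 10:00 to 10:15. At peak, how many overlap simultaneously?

4

Walk the sorted start/end points keeping a running depth.
The depth first hits 4 at 05:15.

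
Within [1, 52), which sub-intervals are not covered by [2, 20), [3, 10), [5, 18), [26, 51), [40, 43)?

The merged coverage is [2, 20), [26, 51).
Gaps within [1, 52): [1, 2), [20, 26), [51, 52).

[1, 2) ∪ [20, 26) ∪ [51, 52)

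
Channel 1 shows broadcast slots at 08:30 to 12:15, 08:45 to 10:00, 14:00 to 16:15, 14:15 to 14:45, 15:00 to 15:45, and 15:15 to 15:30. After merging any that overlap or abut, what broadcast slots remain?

08:30–12:15, 14:00–16:15

08:45–10:00 overlaps/touches 08:30–12:15 → extend to 08:30–12:15.
14:00–16:15 is disjoint → start new block.
14:15–14:45 overlaps/touches 14:00–16:15 → extend to 14:00–16:15.
15:00–15:45 overlaps/touches 14:00–16:15 → extend to 14:00–16:15.
15:15–15:30 overlaps/touches 14:00–16:15 → extend to 14:00–16:15.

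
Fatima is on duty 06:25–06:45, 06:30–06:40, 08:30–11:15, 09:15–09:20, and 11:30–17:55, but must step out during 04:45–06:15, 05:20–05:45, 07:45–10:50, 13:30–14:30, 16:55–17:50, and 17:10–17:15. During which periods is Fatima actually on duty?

Merge the first list: 06:25–06:45, 08:30–11:15, 11:30–17:55.
Merge the second list: 04:45–06:15, 07:45–10:50, 13:30–14:30, 16:55–17:50.
06:25–06:45: nothing removed.
08:30–11:15 \ B = 10:50–11:15.
11:30–17:55 \ B = 11:30–13:30, 14:30–16:55, 17:50–17:55.

06:25–06:45, 10:50–11:15, 11:30–13:30, 14:30–16:55, 17:50–17:55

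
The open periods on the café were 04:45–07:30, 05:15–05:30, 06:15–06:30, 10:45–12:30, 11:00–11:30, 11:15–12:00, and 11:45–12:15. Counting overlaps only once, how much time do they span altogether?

4 h 30 min

Merged: 04:45-07:30, 10:45-12:30.
Lengths: 2 h 45 min + 1 h 45 min = 4 h 30 min.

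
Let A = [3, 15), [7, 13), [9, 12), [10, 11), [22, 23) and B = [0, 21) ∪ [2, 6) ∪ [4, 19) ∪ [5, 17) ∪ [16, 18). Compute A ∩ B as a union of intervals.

First set merges to [3, 15), [22, 23).
Second set merges to [0, 21).
[3, 15) ∩ B → [3, 15).
[22, 23) meets no B interval.

[3, 15)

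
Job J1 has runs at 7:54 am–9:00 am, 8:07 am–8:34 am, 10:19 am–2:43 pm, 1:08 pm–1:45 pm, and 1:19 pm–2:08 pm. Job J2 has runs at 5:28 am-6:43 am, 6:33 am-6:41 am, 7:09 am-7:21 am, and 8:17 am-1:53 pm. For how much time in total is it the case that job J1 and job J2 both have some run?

First set merges to 7:54 am–9:00 am, 10:19 am–2:43 pm.
Second set merges to 5:28 am–6:43 am, 7:09 am–7:21 am, 8:17 am–1:53 pm.
A ∩ B = 8:17 am–9:00 am, 10:19 am–1:53 pm.
Total: 43 min + 3 h 34 min = 4 h 17 min.

4 h 17 min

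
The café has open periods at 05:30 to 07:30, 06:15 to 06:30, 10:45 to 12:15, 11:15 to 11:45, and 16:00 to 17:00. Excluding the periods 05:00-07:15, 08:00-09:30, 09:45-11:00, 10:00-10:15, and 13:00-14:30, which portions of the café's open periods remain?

07:15–07:30, 11:00–12:15, 16:00–17:00

Merge the first list: 05:30–07:30, 10:45–12:15, 16:00–17:00.
Merge the second list: 05:00–07:15, 08:00–09:30, 09:45–11:00, 13:00–14:30.
05:30–07:30 \ B = 07:15–07:30.
10:45–12:15 \ B = 11:00–12:15.
16:00–17:00: nothing removed.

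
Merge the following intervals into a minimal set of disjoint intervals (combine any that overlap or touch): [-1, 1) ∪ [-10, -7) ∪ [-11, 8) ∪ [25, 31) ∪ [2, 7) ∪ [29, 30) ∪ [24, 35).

[-11, 8) ∪ [24, 35)

Sort by start: [-11, 8), [-10, -7), [-1, 1), [2, 7), [24, 35), [25, 31), [29, 30).
[-10, -7) overlaps/touches [-11, 8) → extend to [-11, 8).
[-1, 1) overlaps/touches [-11, 8) → extend to [-11, 8).
[2, 7) overlaps/touches [-11, 8) → extend to [-11, 8).
[24, 35) is disjoint → start new block.
[25, 31) overlaps/touches [24, 35) → extend to [24, 35).
[29, 30) overlaps/touches [24, 35) → extend to [24, 35).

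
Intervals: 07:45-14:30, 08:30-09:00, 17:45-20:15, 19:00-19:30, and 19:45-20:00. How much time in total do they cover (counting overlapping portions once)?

Merged: 07:45-14:30, 17:45-20:15.
Lengths: 6 h 45 min + 2 h 30 min = 9 h 15 min.

9 h 15 min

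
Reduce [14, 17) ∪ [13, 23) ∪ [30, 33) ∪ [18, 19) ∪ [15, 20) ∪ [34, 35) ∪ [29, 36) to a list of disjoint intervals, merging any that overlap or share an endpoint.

Sort by start: [13, 23), [14, 17), [15, 20), [18, 19), [29, 36), [30, 33), [34, 35).
[14, 17) overlaps/touches [13, 23) → extend to [13, 23).
[15, 20) overlaps/touches [13, 23) → extend to [13, 23).
[18, 19) overlaps/touches [13, 23) → extend to [13, 23).
[29, 36) is disjoint → start new block.
[30, 33) overlaps/touches [29, 36) → extend to [29, 36).
[34, 35) overlaps/touches [29, 36) → extend to [29, 36).

[13, 23) ∪ [29, 36)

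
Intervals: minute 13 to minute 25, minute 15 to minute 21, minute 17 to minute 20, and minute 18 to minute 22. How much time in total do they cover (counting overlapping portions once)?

12 minutes

Merged: minute 13 to minute 25.
Length: 12 minutes.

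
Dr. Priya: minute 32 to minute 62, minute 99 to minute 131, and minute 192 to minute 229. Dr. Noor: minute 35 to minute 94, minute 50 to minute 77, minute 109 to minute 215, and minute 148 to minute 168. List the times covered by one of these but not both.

minute 32 to minute 35, minute 62 to minute 94, minute 99 to minute 109, minute 131 to minute 192, minute 215 to minute 229

Merge the second list: minute 35 to minute 94, minute 109 to minute 215.
A but not B: minute 32 to minute 35, minute 99 to minute 109, minute 215 to minute 229.
B but not A: minute 62 to minute 94, minute 131 to minute 192.
Combining gives A △ B.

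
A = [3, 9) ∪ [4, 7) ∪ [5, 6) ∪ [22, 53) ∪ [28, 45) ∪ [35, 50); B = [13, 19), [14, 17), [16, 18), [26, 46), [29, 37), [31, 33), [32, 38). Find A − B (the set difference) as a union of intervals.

[3, 9) ∪ [22, 26) ∪ [46, 53)

Merge the first list: [3, 9), [22, 53).
Merge the second list: [13, 19), [26, 46).
[3, 9): no B overlap → unchanged.
[22, 53) minus B → [22, 26), [46, 53).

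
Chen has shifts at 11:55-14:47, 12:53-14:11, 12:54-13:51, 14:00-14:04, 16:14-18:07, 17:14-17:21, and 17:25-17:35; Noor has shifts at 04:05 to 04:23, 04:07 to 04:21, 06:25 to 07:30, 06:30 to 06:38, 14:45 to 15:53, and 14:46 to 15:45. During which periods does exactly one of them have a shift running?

A, merged: 11:55-14:47, 16:14-18:07.
B, merged: 04:05-04:23, 06:25-07:30, 14:45-15:53.
A but not B: 11:55-14:45, 16:14-18:07.
B but not A: 04:05-04:23, 06:25-07:30, 14:47-15:53.
Combining gives A △ B.

04:05-04:23, 06:25-07:30, 11:55-14:45, 14:47-15:53, 16:14-18:07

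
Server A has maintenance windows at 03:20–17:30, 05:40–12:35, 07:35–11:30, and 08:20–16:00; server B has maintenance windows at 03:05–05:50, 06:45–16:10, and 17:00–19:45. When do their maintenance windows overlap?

03:20–05:50, 06:45–16:10, 17:00–17:30

A, merged: 03:20–17:30.
03:20–17:30 ∩ B → 03:20–05:50, 06:45–16:10, 17:00–17:30.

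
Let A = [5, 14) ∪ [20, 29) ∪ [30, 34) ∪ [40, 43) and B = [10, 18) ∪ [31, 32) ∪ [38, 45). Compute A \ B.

[5, 10) ∪ [20, 29) ∪ [30, 31) ∪ [32, 34)

[5, 14) with B removed leaves [5, 10).
[20, 29) is untouched.
[30, 34) with B removed leaves [30, 31), [32, 34).
[40, 43) lies entirely inside B → drops out.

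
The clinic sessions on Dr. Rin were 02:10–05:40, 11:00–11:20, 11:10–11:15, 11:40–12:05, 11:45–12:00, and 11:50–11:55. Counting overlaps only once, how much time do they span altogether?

4 h 15 min

Merged: 02:10–05:40, 11:00–11:20, 11:40–12:05.
Lengths: 3 h 30 min + 20 min + 25 min = 4 h 15 min.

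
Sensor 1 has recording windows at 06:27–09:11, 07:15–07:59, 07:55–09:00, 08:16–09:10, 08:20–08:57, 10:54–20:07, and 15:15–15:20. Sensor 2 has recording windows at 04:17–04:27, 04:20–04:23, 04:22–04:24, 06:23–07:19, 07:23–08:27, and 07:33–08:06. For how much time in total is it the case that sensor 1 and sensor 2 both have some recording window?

1 h 56 min

First set merges to 06:27-09:11, 10:54-20:07.
Second set merges to 04:17-04:27, 06:23-07:19, 07:23-08:27.
A ∩ B = 06:27-07:19, 07:23-08:27.
Total: 52 min + 1 h 4 min = 1 h 56 min.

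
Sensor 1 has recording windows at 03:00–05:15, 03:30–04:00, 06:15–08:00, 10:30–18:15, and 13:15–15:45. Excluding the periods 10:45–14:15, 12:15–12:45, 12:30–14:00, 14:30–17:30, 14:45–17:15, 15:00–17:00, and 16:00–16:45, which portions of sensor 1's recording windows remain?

Merge the first list: 03:00-05:15, 06:15-08:00, 10:30-18:15.
Merge the second list: 10:45-14:15, 14:30-17:30.
03:00-05:15 is untouched.
06:15-08:00 is untouched.
10:30-18:15 with B removed leaves 10:30-10:45, 14:15-14:30, 17:30-18:15.

03:00-05:15, 06:15-08:00, 10:30-10:45, 14:15-14:30, 17:30-18:15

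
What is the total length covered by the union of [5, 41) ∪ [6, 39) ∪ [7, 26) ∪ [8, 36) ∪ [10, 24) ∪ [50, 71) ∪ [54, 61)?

57

Merged: [5, 41), [50, 71).
Lengths: 36 + 21 = 57.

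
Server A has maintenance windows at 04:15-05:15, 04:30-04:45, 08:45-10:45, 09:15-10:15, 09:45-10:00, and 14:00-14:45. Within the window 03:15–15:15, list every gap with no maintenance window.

Covered (merged): 04:15-05:15, 08:45-10:45, 14:00-14:45.
Uncovered inside 03:15-15:15: 03:15-04:15, 05:15-08:45, 10:45-14:00, 14:45-15:15.

03:15-04:15, 05:15-08:45, 10:45-14:00, 14:45-15:15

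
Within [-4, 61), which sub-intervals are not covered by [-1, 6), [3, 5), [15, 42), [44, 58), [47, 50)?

The merged coverage is [-1, 6), [15, 42), [44, 58).
Uncovered inside [-4, 61): [-4, -1), [6, 15), [42, 44), [58, 61).

[-4, -1) ∪ [6, 15) ∪ [42, 44) ∪ [58, 61)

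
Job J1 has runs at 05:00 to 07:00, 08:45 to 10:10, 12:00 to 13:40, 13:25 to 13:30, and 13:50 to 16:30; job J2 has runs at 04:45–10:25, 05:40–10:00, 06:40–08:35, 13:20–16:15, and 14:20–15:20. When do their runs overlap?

A, merged: 05:00–07:00, 08:45–10:10, 12:00–13:40, 13:50–16:30.
B, merged: 04:45–10:25, 13:20–16:15.
05:00–07:00 meets the second set on 05:00–07:00.
08:45–10:10 meets the second set on 08:45–10:10.
12:00–13:40 meets the second set on 13:20–13:40.
13:50–16:30 meets the second set on 13:50–16:15.

05:00–07:00, 08:45–10:10, 13:20–13:40, 13:50–16:15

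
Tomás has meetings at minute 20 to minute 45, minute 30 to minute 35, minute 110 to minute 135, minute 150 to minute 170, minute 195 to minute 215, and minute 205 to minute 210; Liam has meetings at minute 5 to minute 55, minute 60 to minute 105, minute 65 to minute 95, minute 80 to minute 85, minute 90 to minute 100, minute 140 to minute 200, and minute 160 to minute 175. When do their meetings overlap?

minute 20 to minute 45, minute 150 to minute 170, minute 195 to minute 200

A, merged: minute 20 to minute 45, minute 110 to minute 135, minute 150 to minute 170, minute 195 to minute 215.
B, merged: minute 5 to minute 55, minute 60 to minute 105, minute 140 to minute 200.
minute 20 to minute 45 meets the second set on minute 20 to minute 45.
minute 110 to minute 135: no overlap with the second set.
minute 150 to minute 170 meets the second set on minute 150 to minute 170.
minute 195 to minute 215 meets the second set on minute 195 to minute 200.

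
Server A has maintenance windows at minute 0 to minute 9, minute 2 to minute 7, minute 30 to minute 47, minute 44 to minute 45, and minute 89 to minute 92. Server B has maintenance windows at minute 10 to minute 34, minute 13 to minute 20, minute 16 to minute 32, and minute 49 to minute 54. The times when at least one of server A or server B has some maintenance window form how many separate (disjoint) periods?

4

First set merges to minute 0 to minute 9, minute 30 to minute 47, minute 89 to minute 92.
Second set merges to minute 10 to minute 34, minute 49 to minute 54.
A ∪ B = minute 0 to minute 9, minute 10 to minute 47, minute 49 to minute 54, minute 89 to minute 92.
That is 4 disjoint pieces.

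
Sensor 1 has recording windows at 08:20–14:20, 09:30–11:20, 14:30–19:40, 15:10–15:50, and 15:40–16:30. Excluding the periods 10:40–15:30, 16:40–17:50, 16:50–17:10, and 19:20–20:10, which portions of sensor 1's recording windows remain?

A, merged: 08:20–14:20, 14:30–19:40.
B, merged: 10:40–15:30, 16:40–17:50, 19:20–20:10.
08:20–14:20 with B removed leaves 08:20–10:40.
14:30–19:40 with B removed leaves 15:30–16:40, 17:50–19:20.

08:20–10:40, 15:30–16:40, 17:50–19:20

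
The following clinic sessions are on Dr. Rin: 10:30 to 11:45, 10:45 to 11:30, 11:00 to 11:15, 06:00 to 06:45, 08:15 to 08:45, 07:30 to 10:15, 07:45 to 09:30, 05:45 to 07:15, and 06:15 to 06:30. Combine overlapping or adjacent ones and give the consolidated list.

05:45–07:15, 07:30–10:15, 10:30–11:45

Sort by start: 05:45–07:15, 06:00–06:45, 06:15–06:30, 07:30–10:15, 07:45–09:30, 08:15–08:45, 10:30–11:45, 10:45–11:30, 11:00–11:15.
06:00–06:45 overlaps/touches 05:45–07:15 → extend to 05:45–07:15.
06:15–06:30 overlaps/touches 05:45–07:15 → extend to 05:45–07:15.
07:30–10:15 is disjoint → start new block.
07:45–09:30 overlaps/touches 07:30–10:15 → extend to 07:30–10:15.
08:15–08:45 overlaps/touches 07:30–10:15 → extend to 07:30–10:15.
10:30–11:45 is disjoint → start new block.
10:45–11:30 overlaps/touches 10:30–11:45 → extend to 10:30–11:45.
11:00–11:15 overlaps/touches 10:30–11:45 → extend to 10:30–11:45.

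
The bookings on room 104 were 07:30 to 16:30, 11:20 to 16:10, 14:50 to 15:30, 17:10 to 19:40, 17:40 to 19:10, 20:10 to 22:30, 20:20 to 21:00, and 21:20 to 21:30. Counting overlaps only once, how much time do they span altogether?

13 h 50 min

Merged: 07:30–16:30, 17:10–19:40, 20:10–22:30.
Lengths: 9 h + 2 h 30 min + 2 h 20 min = 13 h 50 min.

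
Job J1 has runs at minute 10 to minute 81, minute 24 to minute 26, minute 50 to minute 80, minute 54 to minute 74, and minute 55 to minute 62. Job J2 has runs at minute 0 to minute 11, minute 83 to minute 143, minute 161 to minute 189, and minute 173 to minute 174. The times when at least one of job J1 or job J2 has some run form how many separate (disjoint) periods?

A, merged: minute 10 to minute 81.
B, merged: minute 0 to minute 11, minute 83 to minute 143, minute 161 to minute 189.
A ∪ B = minute 0 to minute 81, minute 83 to minute 143, minute 161 to minute 189.
That is 3 disjoint pieces.

3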